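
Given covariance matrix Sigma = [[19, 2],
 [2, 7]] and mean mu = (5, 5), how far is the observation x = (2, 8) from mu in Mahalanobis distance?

Step 1 — centre the observation: (x - mu) = (-3, 3).

Step 2 — invert Sigma. det(Sigma) = 19·7 - (2)² = 129.
  Sigma^{-1} = (1/det) · [[d, -b], [-b, a]] = [[0.0543, -0.0155],
 [-0.0155, 0.1473]].

Step 3 — form the quadratic (x - mu)^T · Sigma^{-1} · (x - mu):
  Sigma^{-1} · (x - mu) = (-0.2093, 0.4884).
  (x - mu)^T · [Sigma^{-1} · (x - mu)] = (-3)·(-0.2093) + (3)·(0.4884) = 2.093.

Step 4 — take square root: d = √(2.093) ≈ 1.4467.

d(x, mu) = √(2.093) ≈ 1.4467


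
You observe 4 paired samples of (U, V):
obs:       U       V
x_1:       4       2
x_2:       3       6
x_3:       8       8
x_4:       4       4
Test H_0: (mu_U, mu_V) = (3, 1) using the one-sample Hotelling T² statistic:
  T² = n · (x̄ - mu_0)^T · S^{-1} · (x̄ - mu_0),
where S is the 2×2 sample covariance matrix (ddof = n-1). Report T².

Step 1 — sample mean vector:
  mean(U) = (4 + 3 + 8 + 4) / 4 = 19/4 = 4.75
  mean(V) = (2 + 6 + 8 + 4) / 4 = 20/4 = 5
  x̄ = (4.75, 5),  deviation x̄ - mu_0 = (4.75, 5) - (3, 1) = (1.75, 4).

Step 2 — sample covariance matrix, S[i,j] = (1/(n-1)) · Σ_k (x_{k,i} - mean_i) · (x_{k,j} - mean_j), divisor n-1 = 3:
  S[U,U] = ((-0.75)·(-0.75) + (-1.75)·(-1.75) + (3.25)·(3.25) + (-0.75)·(-0.75)) / 3 = 14.75/3 = 4.9167
  S[U,V] = ((-0.75)·(-3) + (-1.75)·(1) + (3.25)·(3) + (-0.75)·(-1)) / 3 = 11/3 = 3.6667
  S[V,V] = ((-3)·(-3) + (1)·(1) + (3)·(3) + (-1)·(-1)) / 3 = 20/3 = 6.6667
  S = [[4.9167, 3.6667],
 [3.6667, 6.6667]].

Step 3 — invert S. det(S) = 4.9167·6.6667 - (3.6667)² = 19.3333.
  S^{-1} = (1/det) · [[d, -b], [-b, a]] = [[0.3448, -0.1897],
 [-0.1897, 0.2543]].

Step 4 — quadratic form (x̄ - mu_0)^T · S^{-1} · (x̄ - mu_0):
  S^{-1} · (x̄ - mu_0) = (-0.1552, 0.6853),
  (x̄ - mu_0)^T · [...] = (1.75)·(-0.1552) + (4)·(0.6853) = 2.4698.

Step 5 — scale by n: T² = 4 · 2.4698 = 9.8793.

T² ≈ 9.8793


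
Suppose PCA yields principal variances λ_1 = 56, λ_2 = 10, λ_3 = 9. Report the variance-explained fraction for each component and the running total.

Step 1 — total variance = trace(Sigma) = Σ λ_i = 56 + 10 + 9 = 75.

Step 2 — fraction explained by component i = λ_i / Σ λ:
  PC1: 56/75 = 0.7467
  PC2: 10/75 = 0.1333
  PC3: 9/75 = 0.12

Step 3 — cumulative fraction after k components = (λ_1 + ... + λ_k) / Σ λ:
  k = 1: 56/75 = 0.7467
  k = 2: (56 + 10)/75 = 66/75 = 0.88
  k = 3: (56 + 10 + 9)/75 = 75/75 = 1

Summary (fraction, with percent):

explained: PC1 0.7467 (74.67%), PC2 0.1333 (13.33%), PC3 0.12 (12%);  cumulative: 0.7467, 0.88, 1


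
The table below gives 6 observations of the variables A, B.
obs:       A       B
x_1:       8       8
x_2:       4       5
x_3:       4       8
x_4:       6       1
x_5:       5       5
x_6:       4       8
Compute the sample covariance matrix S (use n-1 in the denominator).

Step 1 — column means:
  mean(A) = (8 + 4 + 4 + 6 + 5 + 4) / 6 = 31/6 = 5.1667
  mean(B) = (8 + 5 + 8 + 1 + 5 + 8) / 6 = 35/6 = 5.8333

Step 2 — sample covariance S[i,j] = (1/(n-1)) · Σ_k (x_{k,i} - mean_i) · (x_{k,j} - mean_j), with n-1 = 5.
  S[A,A] = ((2.8333)·(2.8333) + (-1.1667)·(-1.1667) + (-1.1667)·(-1.1667) + (0.8333)·(0.8333) + (-0.1667)·(-0.1667) + (-1.1667)·(-1.1667)) / 5 = 12.8333/5 = 2.5667
  S[A,B] = ((2.8333)·(2.1667) + (-1.1667)·(-0.8333) + (-1.1667)·(2.1667) + (0.8333)·(-4.8333) + (-0.1667)·(-0.8333) + (-1.1667)·(2.1667)) / 5 = -1.8333/5 = -0.3667
  S[B,B] = ((2.1667)·(2.1667) + (-0.8333)·(-0.8333) + (2.1667)·(2.1667) + (-4.8333)·(-4.8333) + (-0.8333)·(-0.8333) + (2.1667)·(2.1667)) / 5 = 38.8333/5 = 7.7667

S is symmetric (S[j,i] = S[i,j]). Assembling:

S = [[2.5667, -0.3667],
 [-0.3667, 7.7667]]


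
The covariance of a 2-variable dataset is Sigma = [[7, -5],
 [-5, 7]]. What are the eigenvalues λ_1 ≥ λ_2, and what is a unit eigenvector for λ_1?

Step 1 — characteristic polynomial of 2×2 Sigma:
  det(Sigma - λI) = λ² - trace · λ + det = 0.
  trace = 7 + 7 = 14, det = 7·7 - (-5)² = 24.
Step 2 — discriminant:
  Δ = trace² - 4·det = 196 - 96 = 100.
Step 3 — eigenvalues:
  λ = (trace ± √Δ)/2 = (14 ± 10)/2,
  λ_1 = 12,  λ_2 = 2.

Step 4 — unit eigenvector for λ_1: solve (Sigma - λ_1 I)v = 0. First row:
  (7 - 12)·v_x + (-5)·v_y = 0, i.e. (-5)·v_x + (-5)·v_y = 0,
  so v ∝ (b, λ_1 - a) = (-5, 5); multiply by -1 so the first entry is positive: u = (5, -5).
  ||u|| = √((5)² + (-5)²) = √(50) ≈ 7.0711,
  v_1 = u/||u|| ≈ (0.7071, -0.7071) (||v_1|| = 1).

λ_1 = 12,  λ_2 = 2;  v_1 ≈ (0.7071, -0.7071)


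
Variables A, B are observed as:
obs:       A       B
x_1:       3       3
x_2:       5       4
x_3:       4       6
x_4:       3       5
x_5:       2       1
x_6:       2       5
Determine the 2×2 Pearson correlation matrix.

Step 1 — column means:
  mean(A) = (3 + 5 + 4 + 3 + 2 + 2) / 6 = 19/6 = 3.1667
  mean(B) = (3 + 4 + 6 + 5 + 1 + 5) / 6 = 24/6 = 4

Step 2 — sample variances and covariances s[i,j] = (1/(n-1)) · Σ_k (x_{k,i} - mean_i) · (x_{k,j} - mean_j), with n-1 = 5:
  s[A,A] = ((-0.1667)·(-0.1667) + (1.8333)·(1.8333) + (0.8333)·(0.8333) + (-0.1667)·(-0.1667) + (-1.1667)·(-1.1667) + (-1.1667)·(-1.1667)) / 5 = 6.8333/5 = 1.3667
  s[A,B] = ((-0.1667)·(-1) + (1.8333)·(0) + (0.8333)·(2) + (-0.1667)·(1) + (-1.1667)·(-3) + (-1.1667)·(1)) / 5 = 4/5 = 0.8
  s[B,B] = ((-1)·(-1) + (0)·(0) + (2)·(2) + (1)·(1) + (-3)·(-3) + (1)·(1)) / 5 = 16/5 = 3.2
  Sample standard deviations s_i = √(s[i,i]):
  s(A) = √(1.3667) = 1.169
  s(B) = √(3.2) = 1.7889

Step 3 — r_{ij} = s_{ij} / (s_i · s_j):
  r[A,A] = 1 (diagonal).
  r[A,B] = 0.8 / (1.169 · 1.7889) = 0.8 / 2.0913 = 0.3825
  r[B,B] = 1 (diagonal).

R is symmetric with unit diagonal. Assembling:

R = [[1, 0.3825],
 [0.3825, 1]]


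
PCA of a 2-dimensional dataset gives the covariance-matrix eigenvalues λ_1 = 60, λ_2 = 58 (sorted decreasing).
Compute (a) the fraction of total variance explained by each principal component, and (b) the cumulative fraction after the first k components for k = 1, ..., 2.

Step 1 — total variance = trace(Sigma) = Σ λ_i = 60 + 58 = 118.

Step 2 — fraction explained by component i = λ_i / Σ λ:
  PC1: 60/118 = 0.5085
  PC2: 58/118 = 0.4915

Step 3 — cumulative fraction after k components = (λ_1 + ... + λ_k) / Σ λ:
  k = 1: 60/118 = 0.5085
  k = 2: (60 + 58)/118 = 118/118 = 1

Summary (fraction, with percent):

explained: PC1 0.5085 (50.85%), PC2 0.4915 (49.15%);  cumulative: 0.5085, 1


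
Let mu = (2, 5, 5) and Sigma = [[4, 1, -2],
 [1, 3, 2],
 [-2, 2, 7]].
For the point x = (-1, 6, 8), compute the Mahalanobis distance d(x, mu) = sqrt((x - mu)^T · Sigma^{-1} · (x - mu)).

Step 1 — centre the observation: (x - mu) = (-3, 1, 3).

Step 2 — invert Sigma (cofactor / det for 3×3, or solve directly):
  Sigma^{-1} = [[0.4146, -0.2683, 0.1951],
 [-0.2683, 0.5854, -0.2439],
 [0.1951, -0.2439, 0.2683]].

Step 3 — form the quadratic (x - mu)^T · Sigma^{-1} · (x - mu):
  Sigma^{-1} · (x - mu) = (-0.9268, 0.6585, -0.0244).
  (x - mu)^T · [Sigma^{-1} · (x - mu)] = (-3)·(-0.9268) + (1)·(0.6585) + (3)·(-0.0244) = 3.3659.

Step 4 — take square root: d = √(3.3659) ≈ 1.8346.

d(x, mu) = √(3.3659) ≈ 1.8346


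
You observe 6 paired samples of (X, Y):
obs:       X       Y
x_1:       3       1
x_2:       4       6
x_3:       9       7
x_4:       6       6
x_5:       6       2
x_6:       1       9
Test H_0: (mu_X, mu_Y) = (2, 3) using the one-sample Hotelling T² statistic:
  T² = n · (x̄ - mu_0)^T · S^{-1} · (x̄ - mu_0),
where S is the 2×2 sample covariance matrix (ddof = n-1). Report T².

Step 1 — sample mean vector:
  mean(X) = (3 + 4 + 9 + 6 + 6 + 1) / 6 = 29/6 = 4.8333
  mean(Y) = (1 + 6 + 7 + 6 + 2 + 9) / 6 = 31/6 = 5.1667
  x̄ = (4.8333, 5.1667),  deviation x̄ - mu_0 = (4.8333, 5.1667) - (2, 3) = (2.8333, 2.1667).

Step 2 — sample covariance matrix, S[i,j] = (1/(n-1)) · Σ_k (x_{k,i} - mean_i) · (x_{k,j} - mean_j), divisor n-1 = 5:
  S[X,X] = ((-1.8333)·(-1.8333) + (-0.8333)·(-0.8333) + (4.1667)·(4.1667) + (1.1667)·(1.1667) + (1.1667)·(1.1667) + (-3.8333)·(-3.8333)) / 5 = 38.8333/5 = 7.7667
  S[X,Y] = ((-1.8333)·(-4.1667) + (-0.8333)·(0.8333) + (4.1667)·(1.8333) + (1.1667)·(0.8333) + (1.1667)·(-3.1667) + (-3.8333)·(3.8333)) / 5 = -2.8333/5 = -0.5667
  S[Y,Y] = ((-4.1667)·(-4.1667) + (0.8333)·(0.8333) + (1.8333)·(1.8333) + (0.8333)·(0.8333) + (-3.1667)·(-3.1667) + (3.8333)·(3.8333)) / 5 = 46.8333/5 = 9.3667
  S = [[7.7667, -0.5667],
 [-0.5667, 9.3667]].

Step 3 — invert S. det(S) = 7.7667·9.3667 - (-0.5667)² = 72.4267.
  S^{-1} = (1/det) · [[d, -b], [-b, a]] = [[0.1293, 0.0078],
 [0.0078, 0.1072]].

Step 4 — quadratic form (x̄ - mu_0)^T · S^{-1} · (x̄ - mu_0):
  S^{-1} · (x̄ - mu_0) = (0.3834, 0.2545),
  (x̄ - mu_0)^T · [...] = (2.8333)·(0.3834) + (2.1667)·(0.2545) = 1.6377.

Step 5 — scale by n: T² = 6 · 1.6377 = 9.826.

T² ≈ 9.826


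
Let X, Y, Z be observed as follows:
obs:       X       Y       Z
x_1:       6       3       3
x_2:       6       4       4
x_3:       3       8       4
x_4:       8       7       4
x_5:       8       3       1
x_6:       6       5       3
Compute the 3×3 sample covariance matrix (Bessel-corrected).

Step 1 — column means:
  mean(X) = (6 + 6 + 3 + 8 + 8 + 6) / 6 = 37/6 = 6.1667
  mean(Y) = (3 + 4 + 8 + 7 + 3 + 5) / 6 = 30/6 = 5
  mean(Z) = (3 + 4 + 4 + 4 + 1 + 3) / 6 = 19/6 = 3.1667

Step 2 — sample covariance S[i,j] = (1/(n-1)) · Σ_k (x_{k,i} - mean_i) · (x_{k,j} - mean_j), with n-1 = 5.
  S[X,X] = ((-0.1667)·(-0.1667) + (-0.1667)·(-0.1667) + (-3.1667)·(-3.1667) + (1.8333)·(1.8333) + (1.8333)·(1.8333) + (-0.1667)·(-0.1667)) / 5 = 16.8333/5 = 3.3667
  S[X,Y] = ((-0.1667)·(-2) + (-0.1667)·(-1) + (-3.1667)·(3) + (1.8333)·(2) + (1.8333)·(-2) + (-0.1667)·(0)) / 5 = -9/5 = -1.8
  S[X,Z] = ((-0.1667)·(-0.1667) + (-0.1667)·(0.8333) + (-3.1667)·(0.8333) + (1.8333)·(0.8333) + (1.8333)·(-2.1667) + (-0.1667)·(-0.1667)) / 5 = -5.1667/5 = -1.0333
  S[Y,Y] = ((-2)·(-2) + (-1)·(-1) + (3)·(3) + (2)·(2) + (-2)·(-2) + (0)·(0)) / 5 = 22/5 = 4.4
  S[Y,Z] = ((-2)·(-0.1667) + (-1)·(0.8333) + (3)·(0.8333) + (2)·(0.8333) + (-2)·(-2.1667) + (0)·(-0.1667)) / 5 = 8/5 = 1.6
  S[Z,Z] = ((-0.1667)·(-0.1667) + (0.8333)·(0.8333) + (0.8333)·(0.8333) + (0.8333)·(0.8333) + (-2.1667)·(-2.1667) + (-0.1667)·(-0.1667)) / 5 = 6.8333/5 = 1.3667

S is symmetric (S[j,i] = S[i,j]). Assembling:

S = [[3.3667, -1.8, -1.0333],
 [-1.8, 4.4, 1.6],
 [-1.0333, 1.6, 1.3667]]


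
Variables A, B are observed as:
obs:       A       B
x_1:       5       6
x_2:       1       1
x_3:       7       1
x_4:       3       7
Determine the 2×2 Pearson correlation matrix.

Step 1 — column means:
  mean(A) = (5 + 1 + 7 + 3) / 4 = 16/4 = 4
  mean(B) = (6 + 1 + 1 + 7) / 4 = 15/4 = 3.75

Step 2 — sample variances and covariances s[i,j] = (1/(n-1)) · Σ_k (x_{k,i} - mean_i) · (x_{k,j} - mean_j), with n-1 = 3:
  s[A,A] = ((1)·(1) + (-3)·(-3) + (3)·(3) + (-1)·(-1)) / 3 = 20/3 = 6.6667
  s[A,B] = ((1)·(2.25) + (-3)·(-2.75) + (3)·(-2.75) + (-1)·(3.25)) / 3 = -1/3 = -0.3333
  s[B,B] = ((2.25)·(2.25) + (-2.75)·(-2.75) + (-2.75)·(-2.75) + (3.25)·(3.25)) / 3 = 30.75/3 = 10.25
  Sample standard deviations s_i = √(s[i,i]):
  s(A) = √(6.6667) = 2.582
  s(B) = √(10.25) = 3.2016

Step 3 — r_{ij} = s_{ij} / (s_i · s_j):
  r[A,A] = 1 (diagonal).
  r[A,B] = -0.3333 / (2.582 · 3.2016) = -0.3333 / 8.2664 = -0.0403
  r[B,B] = 1 (diagonal).

R is symmetric with unit diagonal. Assembling:

R = [[1, -0.0403],
 [-0.0403, 1]]


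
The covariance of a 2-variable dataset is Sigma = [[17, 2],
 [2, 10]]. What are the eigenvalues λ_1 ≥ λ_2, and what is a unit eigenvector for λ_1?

Step 1 — characteristic polynomial of 2×2 Sigma:
  det(Sigma - λI) = λ² - trace · λ + det = 0.
  trace = 17 + 10 = 27, det = 17·10 - (2)² = 166.
Step 2 — discriminant:
  Δ = trace² - 4·det = 729 - 664 = 65.
Step 3 — eigenvalues:
  λ = (trace ± √Δ)/2 = (27 ± 8.0623)/2,
  λ_1 = 17.5311,  λ_2 = 9.4689.

Step 4 — unit eigenvector for λ_1: solve (Sigma - λ_1 I)v = 0. First row:
  (17 - 17.5311)·v_x + (2)·v_y = 0, i.e. (-0.5311)·v_x + (2)·v_y = 0,
  so v ∝ (b, λ_1 - a) = (2, 0.5311) = u.
  ||u|| = √((2)² + (0.5311)²) = √(4.2821) ≈ 2.0693,
  v_1 = u/||u|| ≈ (0.9665, 0.2567) (||v_1|| = 1).

λ_1 = 17.5311,  λ_2 = 9.4689;  v_1 ≈ (0.9665, 0.2567)


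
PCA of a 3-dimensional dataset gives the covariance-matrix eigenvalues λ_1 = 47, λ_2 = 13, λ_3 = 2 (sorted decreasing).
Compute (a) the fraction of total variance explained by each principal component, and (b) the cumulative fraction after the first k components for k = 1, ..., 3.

Step 1 — total variance = trace(Sigma) = Σ λ_i = 47 + 13 + 2 = 62.

Step 2 — fraction explained by component i = λ_i / Σ λ:
  PC1: 47/62 = 0.7581
  PC2: 13/62 = 0.2097
  PC3: 2/62 = 0.0323

Step 3 — cumulative fraction after k components = (λ_1 + ... + λ_k) / Σ λ:
  k = 1: 47/62 = 0.7581
  k = 2: (47 + 13)/62 = 60/62 = 0.9677
  k = 3: (47 + 13 + 2)/62 = 62/62 = 1

Summary (fraction, with percent):

explained: PC1 0.7581 (75.81%), PC2 0.2097 (20.97%), PC3 0.0323 (3.23%);  cumulative: 0.7581, 0.9677, 1


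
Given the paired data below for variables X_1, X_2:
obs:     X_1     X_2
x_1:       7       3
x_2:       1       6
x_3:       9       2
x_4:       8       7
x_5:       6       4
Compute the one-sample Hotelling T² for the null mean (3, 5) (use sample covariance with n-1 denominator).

Step 1 — sample mean vector:
  mean(X_1) = (7 + 1 + 9 + 8 + 6) / 5 = 31/5 = 6.2
  mean(X_2) = (3 + 6 + 2 + 7 + 4) / 5 = 22/5 = 4.4
  x̄ = (6.2, 4.4),  deviation x̄ - mu_0 = (6.2, 4.4) - (3, 5) = (3.2, -0.6).

Step 2 — sample covariance matrix, S[i,j] = (1/(n-1)) · Σ_k (x_{k,i} - mean_i) · (x_{k,j} - mean_j), divisor n-1 = 4:
  S[X_1,X_1] = ((0.8)·(0.8) + (-5.2)·(-5.2) + (2.8)·(2.8) + (1.8)·(1.8) + (-0.2)·(-0.2)) / 4 = 38.8/4 = 9.7
  S[X_1,X_2] = ((0.8)·(-1.4) + (-5.2)·(1.6) + (2.8)·(-2.4) + (1.8)·(2.6) + (-0.2)·(-0.4)) / 4 = -11.4/4 = -2.85
  S[X_2,X_2] = ((-1.4)·(-1.4) + (1.6)·(1.6) + (-2.4)·(-2.4) + (2.6)·(2.6) + (-0.4)·(-0.4)) / 4 = 17.2/4 = 4.3
  S = [[9.7, -2.85],
 [-2.85, 4.3]].

Step 3 — invert S. det(S) = 9.7·4.3 - (-2.85)² = 33.5875.
  S^{-1} = (1/det) · [[d, -b], [-b, a]] = [[0.128, 0.0849],
 [0.0849, 0.2888]].

Step 4 — quadratic form (x̄ - mu_0)^T · S^{-1} · (x̄ - mu_0):
  S^{-1} · (x̄ - mu_0) = (0.3588, 0.0983),
  (x̄ - mu_0)^T · [...] = (3.2)·(0.3588) + (-0.6)·(0.0983) = 1.0891.

Step 5 — scale by n: T² = 5 · 1.0891 = 5.4455.

T² ≈ 5.4455


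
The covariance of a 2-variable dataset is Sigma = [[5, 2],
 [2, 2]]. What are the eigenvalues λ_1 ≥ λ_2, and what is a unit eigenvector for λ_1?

Step 1 — characteristic polynomial of 2×2 Sigma:
  det(Sigma - λI) = λ² - trace · λ + det = 0.
  trace = 5 + 2 = 7, det = 5·2 - (2)² = 6.
Step 2 — discriminant:
  Δ = trace² - 4·det = 49 - 24 = 25.
Step 3 — eigenvalues:
  λ = (trace ± √Δ)/2 = (7 ± 5)/2,
  λ_1 = 6,  λ_2 = 1.

Step 4 — unit eigenvector for λ_1: solve (Sigma - λ_1 I)v = 0. First row:
  (5 - 6)·v_x + (2)·v_y = 0, i.e. (-1)·v_x + (2)·v_y = 0,
  so v ∝ (b, λ_1 - a) = (2, 1) = u.
  ||u|| = √((2)² + (1)²) = √(5) ≈ 2.2361,
  v_1 = u/||u|| ≈ (0.8944, 0.4472) (||v_1|| = 1).

λ_1 = 6,  λ_2 = 1;  v_1 ≈ (0.8944, 0.4472)


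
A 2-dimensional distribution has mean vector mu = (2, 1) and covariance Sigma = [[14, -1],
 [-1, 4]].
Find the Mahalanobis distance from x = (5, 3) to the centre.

Step 1 — centre the observation: (x - mu) = (3, 2).

Step 2 — invert Sigma. det(Sigma) = 14·4 - (-1)² = 55.
  Sigma^{-1} = (1/det) · [[d, -b], [-b, a]] = [[0.0727, 0.0182],
 [0.0182, 0.2545]].

Step 3 — form the quadratic (x - mu)^T · Sigma^{-1} · (x - mu):
  Sigma^{-1} · (x - mu) = (0.2545, 0.5636).
  (x - mu)^T · [Sigma^{-1} · (x - mu)] = (3)·(0.2545) + (2)·(0.5636) = 1.8909.

Step 4 — take square root: d = √(1.8909) ≈ 1.3751.

d(x, mu) = √(1.8909) ≈ 1.3751


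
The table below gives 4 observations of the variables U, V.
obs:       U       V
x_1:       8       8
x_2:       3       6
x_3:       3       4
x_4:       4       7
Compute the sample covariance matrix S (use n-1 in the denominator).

Step 1 — column means:
  mean(U) = (8 + 3 + 3 + 4) / 4 = 18/4 = 4.5
  mean(V) = (8 + 6 + 4 + 7) / 4 = 25/4 = 6.25

Step 2 — sample covariance S[i,j] = (1/(n-1)) · Σ_k (x_{k,i} - mean_i) · (x_{k,j} - mean_j), with n-1 = 3.
  S[U,U] = ((3.5)·(3.5) + (-1.5)·(-1.5) + (-1.5)·(-1.5) + (-0.5)·(-0.5)) / 3 = 17/3 = 5.6667
  S[U,V] = ((3.5)·(1.75) + (-1.5)·(-0.25) + (-1.5)·(-2.25) + (-0.5)·(0.75)) / 3 = 9.5/3 = 3.1667
  S[V,V] = ((1.75)·(1.75) + (-0.25)·(-0.25) + (-2.25)·(-2.25) + (0.75)·(0.75)) / 3 = 8.75/3 = 2.9167

S is symmetric (S[j,i] = S[i,j]). Assembling:

S = [[5.6667, 3.1667],
 [3.1667, 2.9167]]


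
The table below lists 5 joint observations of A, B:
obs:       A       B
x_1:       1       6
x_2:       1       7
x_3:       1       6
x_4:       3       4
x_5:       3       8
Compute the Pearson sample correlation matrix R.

Step 1 — column means:
  mean(A) = (1 + 1 + 1 + 3 + 3) / 5 = 9/5 = 1.8
  mean(B) = (6 + 7 + 6 + 4 + 8) / 5 = 31/5 = 6.2

Step 2 — sample variances and covariances s[i,j] = (1/(n-1)) · Σ_k (x_{k,i} - mean_i) · (x_{k,j} - mean_j), with n-1 = 4:
  s[A,A] = ((-0.8)·(-0.8) + (-0.8)·(-0.8) + (-0.8)·(-0.8) + (1.2)·(1.2) + (1.2)·(1.2)) / 4 = 4.8/4 = 1.2
  s[A,B] = ((-0.8)·(-0.2) + (-0.8)·(0.8) + (-0.8)·(-0.2) + (1.2)·(-2.2) + (1.2)·(1.8)) / 4 = -0.8/4 = -0.2
  s[B,B] = ((-0.2)·(-0.2) + (0.8)·(0.8) + (-0.2)·(-0.2) + (-2.2)·(-2.2) + (1.8)·(1.8)) / 4 = 8.8/4 = 2.2
  Sample standard deviations s_i = √(s[i,i]):
  s(A) = √(1.2) = 1.0954
  s(B) = √(2.2) = 1.4832

Step 3 — r_{ij} = s_{ij} / (s_i · s_j):
  r[A,A] = 1 (diagonal).
  r[A,B] = -0.2 / (1.0954 · 1.4832) = -0.2 / 1.6248 = -0.1231
  r[B,B] = 1 (diagonal).

R is symmetric with unit diagonal. Assembling:

R = [[1, -0.1231],
 [-0.1231, 1]]


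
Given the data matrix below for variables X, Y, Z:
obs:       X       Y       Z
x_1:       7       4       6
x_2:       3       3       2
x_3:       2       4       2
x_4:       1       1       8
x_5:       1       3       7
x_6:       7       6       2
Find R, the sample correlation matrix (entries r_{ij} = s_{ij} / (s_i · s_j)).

Step 1 — column means:
  mean(X) = (7 + 3 + 2 + 1 + 1 + 7) / 6 = 21/6 = 3.5
  mean(Y) = (4 + 3 + 4 + 1 + 3 + 6) / 6 = 21/6 = 3.5
  mean(Z) = (6 + 2 + 2 + 8 + 7 + 2) / 6 = 27/6 = 4.5

Step 2 — sample variances and covariances s[i,j] = (1/(n-1)) · Σ_k (x_{k,i} - mean_i) · (x_{k,j} - mean_j), with n-1 = 5:
  s[X,X] = ((3.5)·(3.5) + (-0.5)·(-0.5) + (-1.5)·(-1.5) + (-2.5)·(-2.5) + (-2.5)·(-2.5) + (3.5)·(3.5)) / 5 = 39.5/5 = 7.9
  s[X,Y] = ((3.5)·(0.5) + (-0.5)·(-0.5) + (-1.5)·(0.5) + (-2.5)·(-2.5) + (-2.5)·(-0.5) + (3.5)·(2.5)) / 5 = 17.5/5 = 3.5
  s[X,Z] = ((3.5)·(1.5) + (-0.5)·(-2.5) + (-1.5)·(-2.5) + (-2.5)·(3.5) + (-2.5)·(2.5) + (3.5)·(-2.5)) / 5 = -13.5/5 = -2.7
  s[Y,Y] = ((0.5)·(0.5) + (-0.5)·(-0.5) + (0.5)·(0.5) + (-2.5)·(-2.5) + (-0.5)·(-0.5) + (2.5)·(2.5)) / 5 = 13.5/5 = 2.7
  s[Y,Z] = ((0.5)·(1.5) + (-0.5)·(-2.5) + (0.5)·(-2.5) + (-2.5)·(3.5) + (-0.5)·(2.5) + (2.5)·(-2.5)) / 5 = -15.5/5 = -3.1
  s[Z,Z] = ((1.5)·(1.5) + (-2.5)·(-2.5) + (-2.5)·(-2.5) + (3.5)·(3.5) + (2.5)·(2.5) + (-2.5)·(-2.5)) / 5 = 39.5/5 = 7.9
  Sample standard deviations s_i = √(s[i,i]):
  s(X) = √(7.9) = 2.8107
  s(Y) = √(2.7) = 1.6432
  s(Z) = √(7.9) = 2.8107

Step 3 — r_{ij} = s_{ij} / (s_i · s_j):
  r[X,X] = 1 (diagonal).
  r[X,Y] = 3.5 / (2.8107 · 1.6432) = 3.5 / 4.6184 = 0.7578
  r[X,Z] = -2.7 / (2.8107 · 2.8107) = -2.7 / 7.9 = -0.3418
  r[Y,Y] = 1 (diagonal).
  r[Y,Z] = -3.1 / (1.6432 · 2.8107) = -3.1 / 4.6184 = -0.6712
  r[Z,Z] = 1 (diagonal).

R is symmetric with unit diagonal. Assembling:

R = [[1, 0.7578, -0.3418],
 [0.7578, 1, -0.6712],
 [-0.3418, -0.6712, 1]]


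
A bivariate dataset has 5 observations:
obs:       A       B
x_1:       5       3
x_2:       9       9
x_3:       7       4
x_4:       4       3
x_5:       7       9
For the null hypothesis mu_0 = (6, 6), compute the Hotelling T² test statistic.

Step 1 — sample mean vector:
  mean(A) = (5 + 9 + 7 + 4 + 7) / 5 = 32/5 = 6.4
  mean(B) = (3 + 9 + 4 + 3 + 9) / 5 = 28/5 = 5.6
  x̄ = (6.4, 5.6),  deviation x̄ - mu_0 = (6.4, 5.6) - (6, 6) = (0.4, -0.4).

Step 2 — sample covariance matrix, S[i,j] = (1/(n-1)) · Σ_k (x_{k,i} - mean_i) · (x_{k,j} - mean_j), divisor n-1 = 4:
  S[A,A] = ((-1.4)·(-1.4) + (2.6)·(2.6) + (0.6)·(0.6) + (-2.4)·(-2.4) + (0.6)·(0.6)) / 4 = 15.2/4 = 3.8
  S[A,B] = ((-1.4)·(-2.6) + (2.6)·(3.4) + (0.6)·(-1.6) + (-2.4)·(-2.6) + (0.6)·(3.4)) / 4 = 19.8/4 = 4.95
  S[B,B] = ((-2.6)·(-2.6) + (3.4)·(3.4) + (-1.6)·(-1.6) + (-2.6)·(-2.6) + (3.4)·(3.4)) / 4 = 39.2/4 = 9.8
  S = [[3.8, 4.95],
 [4.95, 9.8]].

Step 3 — invert S. det(S) = 3.8·9.8 - (4.95)² = 12.7375.
  S^{-1} = (1/det) · [[d, -b], [-b, a]] = [[0.7694, -0.3886],
 [-0.3886, 0.2983]].

Step 4 — quadratic form (x̄ - mu_0)^T · S^{-1} · (x̄ - mu_0):
  S^{-1} · (x̄ - mu_0) = (0.4632, -0.2748),
  (x̄ - mu_0)^T · [...] = (0.4)·(0.4632) + (-0.4)·(-0.2748) = 0.2952.

Step 5 — scale by n: T² = 5 · 0.2952 = 1.476.

T² ≈ 1.476


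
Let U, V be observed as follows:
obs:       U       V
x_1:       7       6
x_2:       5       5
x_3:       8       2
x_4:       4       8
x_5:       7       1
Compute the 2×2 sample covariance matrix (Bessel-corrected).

Step 1 — column means:
  mean(U) = (7 + 5 + 8 + 4 + 7) / 5 = 31/5 = 6.2
  mean(V) = (6 + 5 + 2 + 8 + 1) / 5 = 22/5 = 4.4

Step 2 — sample covariance S[i,j] = (1/(n-1)) · Σ_k (x_{k,i} - mean_i) · (x_{k,j} - mean_j), with n-1 = 4.
  S[U,U] = ((0.8)·(0.8) + (-1.2)·(-1.2) + (1.8)·(1.8) + (-2.2)·(-2.2) + (0.8)·(0.8)) / 4 = 10.8/4 = 2.7
  S[U,V] = ((0.8)·(1.6) + (-1.2)·(0.6) + (1.8)·(-2.4) + (-2.2)·(3.6) + (0.8)·(-3.4)) / 4 = -14.4/4 = -3.6
  S[V,V] = ((1.6)·(1.6) + (0.6)·(0.6) + (-2.4)·(-2.4) + (3.6)·(3.6) + (-3.4)·(-3.4)) / 4 = 33.2/4 = 8.3

S is symmetric (S[j,i] = S[i,j]). Assembling:

S = [[2.7, -3.6],
 [-3.6, 8.3]]


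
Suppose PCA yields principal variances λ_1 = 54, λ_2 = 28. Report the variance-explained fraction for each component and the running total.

Step 1 — total variance = trace(Sigma) = Σ λ_i = 54 + 28 = 82.

Step 2 — fraction explained by component i = λ_i / Σ λ:
  PC1: 54/82 = 0.6585
  PC2: 28/82 = 0.3415

Step 3 — cumulative fraction after k components = (λ_1 + ... + λ_k) / Σ λ:
  k = 1: 54/82 = 0.6585
  k = 2: (54 + 28)/82 = 82/82 = 1

Summary (fraction, with percent):

explained: PC1 0.6585 (65.85%), PC2 0.3415 (34.15%);  cumulative: 0.6585, 1


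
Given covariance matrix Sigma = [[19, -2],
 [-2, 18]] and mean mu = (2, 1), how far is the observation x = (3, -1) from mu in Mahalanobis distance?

Step 1 — centre the observation: (x - mu) = (1, -2).

Step 2 — invert Sigma. det(Sigma) = 19·18 - (-2)² = 338.
  Sigma^{-1} = (1/det) · [[d, -b], [-b, a]] = [[0.0533, 0.0059],
 [0.0059, 0.0562]].

Step 3 — form the quadratic (x - mu)^T · Sigma^{-1} · (x - mu):
  Sigma^{-1} · (x - mu) = (0.0414, -0.1065).
  (x - mu)^T · [Sigma^{-1} · (x - mu)] = (1)·(0.0414) + (-2)·(-0.1065) = 0.2544.

Step 4 — take square root: d = √(0.2544) ≈ 0.5044.

d(x, mu) = √(0.2544) ≈ 0.5044


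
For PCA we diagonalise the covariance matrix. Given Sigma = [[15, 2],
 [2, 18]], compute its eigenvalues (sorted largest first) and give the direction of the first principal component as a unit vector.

Step 1 — characteristic polynomial of 2×2 Sigma:
  det(Sigma - λI) = λ² - trace · λ + det = 0.
  trace = 15 + 18 = 33, det = 15·18 - (2)² = 266.
Step 2 — discriminant:
  Δ = trace² - 4·det = 1089 - 1064 = 25.
Step 3 — eigenvalues:
  λ = (trace ± √Δ)/2 = (33 ± 5)/2,
  λ_1 = 19,  λ_2 = 14.

Step 4 — unit eigenvector for λ_1: solve (Sigma - λ_1 I)v = 0. First row:
  (15 - 19)·v_x + (2)·v_y = 0, i.e. (-4)·v_x + (2)·v_y = 0,
  so v ∝ (b, λ_1 - a) = (2, 4) = u.
  ||u|| = √((2)² + (4)²) = √(20) ≈ 4.4721,
  v_1 = u/||u|| ≈ (0.4472, 0.8944) (||v_1|| = 1).

λ_1 = 19,  λ_2 = 14;  v_1 ≈ (0.4472, 0.8944)


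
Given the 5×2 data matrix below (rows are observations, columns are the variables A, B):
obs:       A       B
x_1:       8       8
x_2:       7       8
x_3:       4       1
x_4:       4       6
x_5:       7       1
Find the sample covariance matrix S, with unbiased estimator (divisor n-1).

Step 1 — column means:
  mean(A) = (8 + 7 + 4 + 4 + 7) / 5 = 30/5 = 6
  mean(B) = (8 + 8 + 1 + 6 + 1) / 5 = 24/5 = 4.8

Step 2 — sample covariance S[i,j] = (1/(n-1)) · Σ_k (x_{k,i} - mean_i) · (x_{k,j} - mean_j), with n-1 = 4.
  S[A,A] = ((2)·(2) + (1)·(1) + (-2)·(-2) + (-2)·(-2) + (1)·(1)) / 4 = 14/4 = 3.5
  S[A,B] = ((2)·(3.2) + (1)·(3.2) + (-2)·(-3.8) + (-2)·(1.2) + (1)·(-3.8)) / 4 = 11/4 = 2.75
  S[B,B] = ((3.2)·(3.2) + (3.2)·(3.2) + (-3.8)·(-3.8) + (1.2)·(1.2) + (-3.8)·(-3.8)) / 4 = 50.8/4 = 12.7

S is symmetric (S[j,i] = S[i,j]). Assembling:

S = [[3.5, 2.75],
 [2.75, 12.7]]


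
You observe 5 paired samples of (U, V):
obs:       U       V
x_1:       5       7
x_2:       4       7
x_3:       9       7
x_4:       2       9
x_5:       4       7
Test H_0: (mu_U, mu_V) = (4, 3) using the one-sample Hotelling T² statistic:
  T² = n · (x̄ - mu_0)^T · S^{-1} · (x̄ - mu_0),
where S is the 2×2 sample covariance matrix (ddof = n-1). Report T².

Step 1 — sample mean vector:
  mean(U) = (5 + 4 + 9 + 2 + 4) / 5 = 24/5 = 4.8
  mean(V) = (7 + 7 + 7 + 9 + 7) / 5 = 37/5 = 7.4
  x̄ = (4.8, 7.4),  deviation x̄ - mu_0 = (4.8, 7.4) - (4, 3) = (0.8, 4.4).

Step 2 — sample covariance matrix, S[i,j] = (1/(n-1)) · Σ_k (x_{k,i} - mean_i) · (x_{k,j} - mean_j), divisor n-1 = 4:
  S[U,U] = ((0.2)·(0.2) + (-0.8)·(-0.8) + (4.2)·(4.2) + (-2.8)·(-2.8) + (-0.8)·(-0.8)) / 4 = 26.8/4 = 6.7
  S[U,V] = ((0.2)·(-0.4) + (-0.8)·(-0.4) + (4.2)·(-0.4) + (-2.8)·(1.6) + (-0.8)·(-0.4)) / 4 = -5.6/4 = -1.4
  S[V,V] = ((-0.4)·(-0.4) + (-0.4)·(-0.4) + (-0.4)·(-0.4) + (1.6)·(1.6) + (-0.4)·(-0.4)) / 4 = 3.2/4 = 0.8
  S = [[6.7, -1.4],
 [-1.4, 0.8]].

Step 3 — invert S. det(S) = 6.7·0.8 - (-1.4)² = 3.4.
  S^{-1} = (1/det) · [[d, -b], [-b, a]] = [[0.2353, 0.4118],
 [0.4118, 1.9706]].

Step 4 — quadratic form (x̄ - mu_0)^T · S^{-1} · (x̄ - mu_0):
  S^{-1} · (x̄ - mu_0) = (2, 9),
  (x̄ - mu_0)^T · [...] = (0.8)·(2) + (4.4)·(9) = 41.2.

Step 5 — scale by n: T² = 5 · 41.2 = 206.

T² ≈ 206


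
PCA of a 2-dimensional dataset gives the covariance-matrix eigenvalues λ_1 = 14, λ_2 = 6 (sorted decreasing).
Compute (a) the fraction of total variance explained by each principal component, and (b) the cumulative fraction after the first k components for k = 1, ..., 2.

Step 1 — total variance = trace(Sigma) = Σ λ_i = 14 + 6 = 20.

Step 2 — fraction explained by component i = λ_i / Σ λ:
  PC1: 14/20 = 0.7
  PC2: 6/20 = 0.3

Step 3 — cumulative fraction after k components = (λ_1 + ... + λ_k) / Σ λ:
  k = 1: 14/20 = 0.7
  k = 2: (14 + 6)/20 = 20/20 = 1

Summary (fraction, with percent):

explained: PC1 0.7 (70%), PC2 0.3 (30%);  cumulative: 0.7, 1


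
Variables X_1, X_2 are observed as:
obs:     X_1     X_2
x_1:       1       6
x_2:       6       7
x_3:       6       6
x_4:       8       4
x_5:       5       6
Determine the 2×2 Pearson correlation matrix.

Step 1 — column means:
  mean(X_1) = (1 + 6 + 6 + 8 + 5) / 5 = 26/5 = 5.2
  mean(X_2) = (6 + 7 + 6 + 4 + 6) / 5 = 29/5 = 5.8

Step 2 — sample variances and covariances s[i,j] = (1/(n-1)) · Σ_k (x_{k,i} - mean_i) · (x_{k,j} - mean_j), with n-1 = 4:
  s[X_1,X_1] = ((-4.2)·(-4.2) + (0.8)·(0.8) + (0.8)·(0.8) + (2.8)·(2.8) + (-0.2)·(-0.2)) / 4 = 26.8/4 = 6.7
  s[X_1,X_2] = ((-4.2)·(0.2) + (0.8)·(1.2) + (0.8)·(0.2) + (2.8)·(-1.8) + (-0.2)·(0.2)) / 4 = -4.8/4 = -1.2
  s[X_2,X_2] = ((0.2)·(0.2) + (1.2)·(1.2) + (0.2)·(0.2) + (-1.8)·(-1.8) + (0.2)·(0.2)) / 4 = 4.8/4 = 1.2
  Sample standard deviations s_i = √(s[i,i]):
  s(X_1) = √(6.7) = 2.5884
  s(X_2) = √(1.2) = 1.0954

Step 3 — r_{ij} = s_{ij} / (s_i · s_j):
  r[X_1,X_1] = 1 (diagonal).
  r[X_1,X_2] = -1.2 / (2.5884 · 1.0954) = -1.2 / 2.8355 = -0.4232
  r[X_2,X_2] = 1 (diagonal).

R is symmetric with unit diagonal. Assembling:

R = [[1, -0.4232],
 [-0.4232, 1]]


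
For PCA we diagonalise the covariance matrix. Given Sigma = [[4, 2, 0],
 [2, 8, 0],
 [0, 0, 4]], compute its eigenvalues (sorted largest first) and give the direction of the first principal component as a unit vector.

Step 1 — characteristic polynomial p(λ) = det(λI - Sigma) = λ³ - tr·λ² + c_1·λ - det, where tr = trace, c_1 = sum of the principal 2×2 minors, det = det(Sigma):
  tr = 4 + 8 + 4 = 16,
  c_1 = (4·8 - (2)²) + (4·4 - (0)²) + (8·4 - (0)²) = 28 + 16 + 32 = 76,
  det = 4·(8·4 - (0)²) - (2)·((2)·4 - (0)·(0)) + (0)·((2)·(0) - 8·(0)) = 4·(32) - (2)·(8) + (0)·(0) = 112.
  So p(λ) = λ³ - 16λ² + 76λ - 112.
Step 2 — look for an integer root (rational root theorem: any rational root is an integer divisor of 112). Testing λ = 4:
  p(4) = 64 - 256 + 304 - 112 = 0  ✓
  Dividing out (λ - 4): p(λ) = (λ - 4)(λ² - 12λ + 28).
Step 3 — remaining eigenvalues from the quadratic λ² - 12λ + 28 = 0:
  Δ = 12² - 4·28 = 144 - 112 = 32,  λ = (12 ± √32)/2 = (12 ± 5.6569)/2 ≈ 8.8284 or 3.1716.
  Sorted: λ_1 = 8.8284,  λ_2 = 4,  λ_3 = 3.1716  (check: sum = 16 = tr ✓).

Step 4 — unit eigenvector for λ_1 ≈ 8.8284: v spans the null space of (Sigma - λ_1 I), whose rows are
  r_1 = (-4.8284, 2, 0),  r_2 = (2, -0.8284, 0),  r_3 = (0, 0, -4.8284).
  v is orthogonal to every row, so take v ∝ r_1 × r_3 = ((2)·(-4.8284) - (0)·(0), (0)·(0) - (-4.8284)·(-4.8284), (-4.8284)·(0) - (2)·(0)) ≈ (-9.6569, -23.3137, 0).
  Rescale (multiply by -1 so the first nonzero entry is positive): u = (9.6569, 23.3137, 0).
  ||u|| = √((9.6569)² + (23.3137)² + (0)²) = √(636.7838) ≈ 25.2346,  v_1 = u/||u|| ≈ (0.3827, 0.9239, 0) (||v_1|| = 1).

λ_1 = 8.8284,  λ_2 = 4,  λ_3 = 3.1716;  v_1 ≈ (0.3827, 0.9239, 0)


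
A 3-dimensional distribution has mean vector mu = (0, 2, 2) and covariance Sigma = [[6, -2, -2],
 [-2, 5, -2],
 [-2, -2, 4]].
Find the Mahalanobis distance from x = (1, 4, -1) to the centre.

Step 1 — centre the observation: (x - mu) = (1, 2, -3).

Step 2 — invert Sigma (cofactor / det for 3×3, or solve directly):
  Sigma^{-1} = [[0.3636, 0.2727, 0.3182],
 [0.2727, 0.4545, 0.3636],
 [0.3182, 0.3636, 0.5909]].

Step 3 — form the quadratic (x - mu)^T · Sigma^{-1} · (x - mu):
  Sigma^{-1} · (x - mu) = (-0.0455, 0.0909, -0.7273).
  (x - mu)^T · [Sigma^{-1} · (x - mu)] = (1)·(-0.0455) + (2)·(0.0909) + (-3)·(-0.7273) = 2.3182.

Step 4 — take square root: d = √(2.3182) ≈ 1.5226.

d(x, mu) = √(2.3182) ≈ 1.5226


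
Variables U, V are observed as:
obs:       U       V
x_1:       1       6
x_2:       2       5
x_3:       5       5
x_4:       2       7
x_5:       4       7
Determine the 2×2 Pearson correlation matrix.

Step 1 — column means:
  mean(U) = (1 + 2 + 5 + 2 + 4) / 5 = 14/5 = 2.8
  mean(V) = (6 + 5 + 5 + 7 + 7) / 5 = 30/5 = 6

Step 2 — sample variances and covariances s[i,j] = (1/(n-1)) · Σ_k (x_{k,i} - mean_i) · (x_{k,j} - mean_j), with n-1 = 4:
  s[U,U] = ((-1.8)·(-1.8) + (-0.8)·(-0.8) + (2.2)·(2.2) + (-0.8)·(-0.8) + (1.2)·(1.2)) / 4 = 10.8/4 = 2.7
  s[U,V] = ((-1.8)·(0) + (-0.8)·(-1) + (2.2)·(-1) + (-0.8)·(1) + (1.2)·(1)) / 4 = -1/4 = -0.25
  s[V,V] = ((0)·(0) + (-1)·(-1) + (-1)·(-1) + (1)·(1) + (1)·(1)) / 4 = 4/4 = 1
  Sample standard deviations s_i = √(s[i,i]):
  s(U) = √(2.7) = 1.6432
  s(V) = √(1) = 1

Step 3 — r_{ij} = s_{ij} / (s_i · s_j):
  r[U,U] = 1 (diagonal).
  r[U,V] = -0.25 / (1.6432 · 1) = -0.25 / 1.6432 = -0.1521
  r[V,V] = 1 (diagonal).

R is symmetric with unit diagonal. Assembling:

R = [[1, -0.1521],
 [-0.1521, 1]]


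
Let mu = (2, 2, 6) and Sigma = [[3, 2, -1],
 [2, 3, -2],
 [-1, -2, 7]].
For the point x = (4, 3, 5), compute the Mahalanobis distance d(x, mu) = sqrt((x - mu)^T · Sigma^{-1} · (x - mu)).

Step 1 — centre the observation: (x - mu) = (2, 1, -1).

Step 2 — invert Sigma (cofactor / det for 3×3, or solve directly):
  Sigma^{-1} = [[0.6071, -0.4286, -0.0357],
 [-0.4286, 0.7143, 0.1429],
 [-0.0357, 0.1429, 0.1786]].

Step 3 — form the quadratic (x - mu)^T · Sigma^{-1} · (x - mu):
  Sigma^{-1} · (x - mu) = (0.8214, -0.2857, -0.1071).
  (x - mu)^T · [Sigma^{-1} · (x - mu)] = (2)·(0.8214) + (1)·(-0.2857) + (-1)·(-0.1071) = 1.4643.

Step 4 — take square root: d = √(1.4643) ≈ 1.2101.

d(x, mu) = √(1.4643) ≈ 1.2101


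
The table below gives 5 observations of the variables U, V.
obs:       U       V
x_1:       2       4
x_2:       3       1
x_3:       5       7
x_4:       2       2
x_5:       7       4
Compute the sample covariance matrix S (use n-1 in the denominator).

Step 1 — column means:
  mean(U) = (2 + 3 + 5 + 2 + 7) / 5 = 19/5 = 3.8
  mean(V) = (4 + 1 + 7 + 2 + 4) / 5 = 18/5 = 3.6

Step 2 — sample covariance S[i,j] = (1/(n-1)) · Σ_k (x_{k,i} - mean_i) · (x_{k,j} - mean_j), with n-1 = 4.
  S[U,U] = ((-1.8)·(-1.8) + (-0.8)·(-0.8) + (1.2)·(1.2) + (-1.8)·(-1.8) + (3.2)·(3.2)) / 4 = 18.8/4 = 4.7
  S[U,V] = ((-1.8)·(0.4) + (-0.8)·(-2.6) + (1.2)·(3.4) + (-1.8)·(-1.6) + (3.2)·(0.4)) / 4 = 9.6/4 = 2.4
  S[V,V] = ((0.4)·(0.4) + (-2.6)·(-2.6) + (3.4)·(3.4) + (-1.6)·(-1.6) + (0.4)·(0.4)) / 4 = 21.2/4 = 5.3

S is symmetric (S[j,i] = S[i,j]). Assembling:

S = [[4.7, 2.4],
 [2.4, 5.3]]


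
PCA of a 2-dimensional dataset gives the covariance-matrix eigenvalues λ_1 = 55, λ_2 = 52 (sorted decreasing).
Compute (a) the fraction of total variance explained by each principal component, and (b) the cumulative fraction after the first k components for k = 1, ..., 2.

Step 1 — total variance = trace(Sigma) = Σ λ_i = 55 + 52 = 107.

Step 2 — fraction explained by component i = λ_i / Σ λ:
  PC1: 55/107 = 0.514
  PC2: 52/107 = 0.486

Step 3 — cumulative fraction after k components = (λ_1 + ... + λ_k) / Σ λ:
  k = 1: 55/107 = 0.514
  k = 2: (55 + 52)/107 = 107/107 = 1

Summary (fraction, with percent):

explained: PC1 0.514 (51.4%), PC2 0.486 (48.6%);  cumulative: 0.514, 1


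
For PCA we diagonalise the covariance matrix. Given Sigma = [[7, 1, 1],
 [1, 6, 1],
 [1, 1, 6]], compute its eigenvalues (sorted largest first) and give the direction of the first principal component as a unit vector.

Step 1 — characteristic polynomial p(λ) = det(λI - Sigma) = λ³ - tr·λ² + c_1·λ - det, where tr = trace, c_1 = sum of the principal 2×2 minors, det = det(Sigma):
  tr = 7 + 6 + 6 = 19,
  c_1 = (7·6 - (1)²) + (7·6 - (1)²) + (6·6 - (1)²) = 41 + 41 + 35 = 117,
  det = 7·(6·6 - (1)²) - (1)·((1)·6 - (1)·(1)) + (1)·((1)·(1) - 6·(1)) = 7·(35) - (1)·(5) + (1)·(-5) = 235.
  So p(λ) = λ³ - 19λ² + 117λ - 235.
Step 2 — look for an integer root (rational root theorem: any rational root is an integer divisor of 235). Testing λ = 5:
  p(5) = 125 - 475 + 585 - 235 = 0  ✓
  Dividing out (λ - 5): p(λ) = (λ - 5)(λ² - 14λ + 47).
Step 3 — remaining eigenvalues from the quadratic λ² - 14λ + 47 = 0:
  Δ = 14² - 4·47 = 196 - 188 = 8,  λ = (14 ± √8)/2 = (14 ± 2.8284)/2 ≈ 8.4142 or 5.5858.
  Sorted: λ_1 = 8.4142,  λ_2 = 5.5858,  λ_3 = 5  (check: sum = 19 = tr ✓).

Step 4 — unit eigenvector for λ_1 ≈ 8.4142: v spans the null space of (Sigma - λ_1 I), whose rows are
  r_1 = (-1.4142, 1, 1),  r_2 = (1, -2.4142, 1),  r_3 = (1, 1, -2.4142).
  v is orthogonal to every row, so take v ∝ r_1 × r_2 = ((1)·(1) - (1)·(-2.4142), (1)·(1) - (-1.4142)·(1), (-1.4142)·(-2.4142) - (1)·(1)) ≈ (3.4142, 2.4142, 2.4142).
  Let u = (3.4142, 2.4142, 2.4142).
  ||u|| = √((3.4142)² + (2.4142)² + (2.4142)²) = √(23.3137) ≈ 4.8284,  v_1 = u/||u|| ≈ (0.7071, 0.5, 0.5) (||v_1|| = 1).

λ_1 = 8.4142,  λ_2 = 5.5858,  λ_3 = 5;  v_1 ≈ (0.7071, 0.5, 0.5)


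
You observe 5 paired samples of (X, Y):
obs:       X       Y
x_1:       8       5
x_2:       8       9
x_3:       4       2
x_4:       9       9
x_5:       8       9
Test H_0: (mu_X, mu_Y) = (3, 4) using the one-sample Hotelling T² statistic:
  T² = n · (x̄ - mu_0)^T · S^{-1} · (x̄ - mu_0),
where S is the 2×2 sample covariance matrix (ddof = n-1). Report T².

Step 1 — sample mean vector:
  mean(X) = (8 + 8 + 4 + 9 + 8) / 5 = 37/5 = 7.4
  mean(Y) = (5 + 9 + 2 + 9 + 9) / 5 = 34/5 = 6.8
  x̄ = (7.4, 6.8),  deviation x̄ - mu_0 = (7.4, 6.8) - (3, 4) = (4.4, 2.8).

Step 2 — sample covariance matrix, S[i,j] = (1/(n-1)) · Σ_k (x_{k,i} - mean_i) · (x_{k,j} - mean_j), divisor n-1 = 4:
  S[X,X] = ((0.6)·(0.6) + (0.6)·(0.6) + (-3.4)·(-3.4) + (1.6)·(1.6) + (0.6)·(0.6)) / 4 = 15.2/4 = 3.8
  S[X,Y] = ((0.6)·(-1.8) + (0.6)·(2.2) + (-3.4)·(-4.8) + (1.6)·(2.2) + (0.6)·(2.2)) / 4 = 21.4/4 = 5.35
  S[Y,Y] = ((-1.8)·(-1.8) + (2.2)·(2.2) + (-4.8)·(-4.8) + (2.2)·(2.2) + (2.2)·(2.2)) / 4 = 40.8/4 = 10.2
  S = [[3.8, 5.35],
 [5.35, 10.2]].

Step 3 — invert S. det(S) = 3.8·10.2 - (5.35)² = 10.1375.
  S^{-1} = (1/det) · [[d, -b], [-b, a]] = [[1.0062, -0.5277],
 [-0.5277, 0.3748]].

Step 4 — quadratic form (x̄ - mu_0)^T · S^{-1} · (x̄ - mu_0):
  S^{-1} · (x̄ - mu_0) = (2.9494, -1.2725),
  (x̄ - mu_0)^T · [...] = (4.4)·(2.9494) + (2.8)·(-1.2725) = 9.4145.

Step 5 — scale by n: T² = 5 · 9.4145 = 47.0727.

T² ≈ 47.0727


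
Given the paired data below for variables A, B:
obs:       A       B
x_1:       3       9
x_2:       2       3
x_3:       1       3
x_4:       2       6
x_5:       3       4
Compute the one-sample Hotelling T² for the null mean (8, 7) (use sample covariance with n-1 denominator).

Step 1 — sample mean vector:
  mean(A) = (3 + 2 + 1 + 2 + 3) / 5 = 11/5 = 2.2
  mean(B) = (9 + 3 + 3 + 6 + 4) / 5 = 25/5 = 5
  x̄ = (2.2, 5),  deviation x̄ - mu_0 = (2.2, 5) - (8, 7) = (-5.8, -2).

Step 2 — sample covariance matrix, S[i,j] = (1/(n-1)) · Σ_k (x_{k,i} - mean_i) · (x_{k,j} - mean_j), divisor n-1 = 4:
  S[A,A] = ((0.8)·(0.8) + (-0.2)·(-0.2) + (-1.2)·(-1.2) + (-0.2)·(-0.2) + (0.8)·(0.8)) / 4 = 2.8/4 = 0.7
  S[A,B] = ((0.8)·(4) + (-0.2)·(-2) + (-1.2)·(-2) + (-0.2)·(1) + (0.8)·(-1)) / 4 = 5/4 = 1.25
  S[B,B] = ((4)·(4) + (-2)·(-2) + (-2)·(-2) + (1)·(1) + (-1)·(-1)) / 4 = 26/4 = 6.5
  S = [[0.7, 1.25],
 [1.25, 6.5]].

Step 3 — invert S. det(S) = 0.7·6.5 - (1.25)² = 2.9875.
  S^{-1} = (1/det) · [[d, -b], [-b, a]] = [[2.1757, -0.4184],
 [-0.4184, 0.2343]].

Step 4 — quadratic form (x̄ - mu_0)^T · S^{-1} · (x̄ - mu_0):
  S^{-1} · (x̄ - mu_0) = (-11.7824, 1.9582),
  (x̄ - mu_0)^T · [...] = (-5.8)·(-11.7824) + (-2)·(1.9582) = 64.4218.

Step 5 — scale by n: T² = 5 · 64.4218 = 322.1088.

T² ≈ 322.1088


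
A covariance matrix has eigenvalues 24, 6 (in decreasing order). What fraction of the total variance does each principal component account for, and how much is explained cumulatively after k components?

Step 1 — total variance = trace(Sigma) = Σ λ_i = 24 + 6 = 30.

Step 2 — fraction explained by component i = λ_i / Σ λ:
  PC1: 24/30 = 0.8
  PC2: 6/30 = 0.2

Step 3 — cumulative fraction after k components = (λ_1 + ... + λ_k) / Σ λ:
  k = 1: 24/30 = 0.8
  k = 2: (24 + 6)/30 = 30/30 = 1

Summary (fraction, with percent):

explained: PC1 0.8 (80%), PC2 0.2 (20%);  cumulative: 0.8, 1


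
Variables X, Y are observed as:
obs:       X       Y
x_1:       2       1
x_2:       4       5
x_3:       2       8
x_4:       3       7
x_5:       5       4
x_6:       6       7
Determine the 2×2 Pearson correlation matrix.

Step 1 — column means:
  mean(X) = (2 + 4 + 2 + 3 + 5 + 6) / 6 = 22/6 = 3.6667
  mean(Y) = (1 + 5 + 8 + 7 + 4 + 7) / 6 = 32/6 = 5.3333

Step 2 — sample variances and covariances s[i,j] = (1/(n-1)) · Σ_k (x_{k,i} - mean_i) · (x_{k,j} - mean_j), with n-1 = 5:
  s[X,X] = ((-1.6667)·(-1.6667) + (0.3333)·(0.3333) + (-1.6667)·(-1.6667) + (-0.6667)·(-0.6667) + (1.3333)·(1.3333) + (2.3333)·(2.3333)) / 5 = 13.3333/5 = 2.6667
  s[X,Y] = ((-1.6667)·(-4.3333) + (0.3333)·(-0.3333) + (-1.6667)·(2.6667) + (-0.6667)·(1.6667) + (1.3333)·(-1.3333) + (2.3333)·(1.6667)) / 5 = 3.6667/5 = 0.7333
  s[Y,Y] = ((-4.3333)·(-4.3333) + (-0.3333)·(-0.3333) + (2.6667)·(2.6667) + (1.6667)·(1.6667) + (-1.3333)·(-1.3333) + (1.6667)·(1.6667)) / 5 = 33.3333/5 = 6.6667
  Sample standard deviations s_i = √(s[i,i]):
  s(X) = √(2.6667) = 1.633
  s(Y) = √(6.6667) = 2.582

Step 3 — r_{ij} = s_{ij} / (s_i · s_j):
  r[X,X] = 1 (diagonal).
  r[X,Y] = 0.7333 / (1.633 · 2.582) = 0.7333 / 4.2164 = 0.1739
  r[Y,Y] = 1 (diagonal).

R is symmetric with unit diagonal. Assembling:

R = [[1, 0.1739],
 [0.1739, 1]]
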